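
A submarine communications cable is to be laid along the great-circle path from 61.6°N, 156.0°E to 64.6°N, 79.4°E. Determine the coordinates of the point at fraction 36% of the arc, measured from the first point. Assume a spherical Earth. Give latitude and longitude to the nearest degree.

≈ 67°N, 132°E

Convert each endpoint to a unit vector on the sphere (x = cos φ cos λ, y = cos φ sin λ, z = sin φ).
The central angle between the endpoints is δ = arccos(p₁·p₂) ≈ 0.570 rad (32.7°).
Interpolate at f = 0.36 with slerp weights a = sin((1−f)δ)/sin δ ≈ 0.661, b = sin(fδ)/sin δ ≈ 0.378.
p = a·p₁ + b·p₂ ≈ (-0.257, 0.287, 0.923); φ = arcsin(p_z) ≈ 67.32°, λ = atan2(p_y, p_x) ≈ 131.89°.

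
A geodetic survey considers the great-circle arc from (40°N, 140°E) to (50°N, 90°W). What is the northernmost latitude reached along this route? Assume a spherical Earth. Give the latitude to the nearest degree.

The great circle lies in the plane with unit normal n̂ = (p₁ × p₂)/|p₁ × p₂|.
Here n̂_z ≈ +0.383; the vertex latitude is φ_max = arccos|n̂_z| ≈ 67.5°.
Check via Clairaut: cos φ_max = |cos φ₁| · sin C = cos(40.0°)·sin(30.0°) ≈ 0.383, again giving ≈ 67.5°.

≈ 67°N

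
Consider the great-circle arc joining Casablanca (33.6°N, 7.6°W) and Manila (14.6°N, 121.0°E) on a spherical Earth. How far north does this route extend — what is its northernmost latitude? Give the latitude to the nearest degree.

The great circle lies in the plane with unit normal n̂ = (p₁ × p₂)/|p₁ × p₂|.
Here n̂_z ≈ +0.676; the vertex latitude is φ_max = arccos|n̂_z| ≈ 47.5°.
Check via Clairaut: cos φ_max = |cos φ₁| · sin C = cos(33.6°)·sin(54.3°) ≈ 0.676, again giving ≈ 47.5°.

≈ 47°N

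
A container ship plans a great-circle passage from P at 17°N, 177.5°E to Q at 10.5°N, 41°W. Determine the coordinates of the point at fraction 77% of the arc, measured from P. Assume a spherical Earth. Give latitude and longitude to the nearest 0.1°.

≈ 26.6°N, 68.6°W

The haversine formula gives a central angle δ ≈ 2.322 rad (133.0°) between the endpoints.
Interpolate at f = 0.77 with slerp weights a = sin((1−f)δ)/sin δ ≈ 0.697, b = sin(fδ)/sin δ ≈ 1.336.
p = a·p₁ + b·p₂ ≈ (0.326, -0.833, 0.447); φ = arcsin(p_z) ≈ 26.56°, λ = atan2(p_y, p_x) ≈ -68.62°.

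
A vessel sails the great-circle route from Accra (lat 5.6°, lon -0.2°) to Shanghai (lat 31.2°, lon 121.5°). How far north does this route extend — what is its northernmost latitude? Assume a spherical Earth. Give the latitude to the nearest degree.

The great circle lies in the plane with unit normal n̂ = (p₁ × p₂)/|p₁ × p₂|.
Here n̂_z ≈ +0.789; the vertex latitude is φ_max = arccos|n̂_z| ≈ 37.9°.
Check via Clairaut: cos φ_max = |cos φ₁| · sin C = cos(5.6°)·sin(52.5°) ≈ 0.789, again giving ≈ 37.9°.

≈ 38°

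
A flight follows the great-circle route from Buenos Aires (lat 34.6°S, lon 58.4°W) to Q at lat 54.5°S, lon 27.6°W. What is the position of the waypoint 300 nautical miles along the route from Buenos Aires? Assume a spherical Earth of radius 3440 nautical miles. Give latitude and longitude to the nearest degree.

≈ lat 39°S, lon 55°W

The haversine formula gives a central angle δ ≈ 0.510 rad (29.2°) between the endpoints. The total great-circle distance is δ·R ≈ 0.510 × 3440 ≈ 1754 nmi, so the target fraction is f = 300/1754 ≈ 0.171.
Interpolate at f ≈ 0.171 with slerp weights a = sin((1−f)δ)/sin δ ≈ 0.840, b = sin(fδ)/sin δ ≈ 0.178.
p = a·p₁ + b·p₂ ≈ (0.454, -0.637, -0.623); φ = arcsin(p_z) ≈ -38.50°, λ = atan2(p_y, p_x) ≈ -54.51°.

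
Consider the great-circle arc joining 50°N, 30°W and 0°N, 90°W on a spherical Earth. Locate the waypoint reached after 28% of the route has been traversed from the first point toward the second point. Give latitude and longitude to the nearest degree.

≈ 39°N, 54°W

Convert each endpoint to a unit vector on the sphere (x = cos φ cos λ, y = cos φ sin λ, z = sin φ).
The central angle between the endpoints is δ = arccos(p₁·p₂) ≈ 1.244 rad (71.3°).
Interpolate at f = 0.28 with slerp weights a = sin((1−f)δ)/sin δ ≈ 0.824, b = sin(fδ)/sin δ ≈ 0.360.
p = a·p₁ + b·p₂ ≈ (0.459, -0.625, 0.631); φ = arcsin(p_z) ≈ 39.15°, λ = atan2(p_y, p_x) ≈ -53.73°.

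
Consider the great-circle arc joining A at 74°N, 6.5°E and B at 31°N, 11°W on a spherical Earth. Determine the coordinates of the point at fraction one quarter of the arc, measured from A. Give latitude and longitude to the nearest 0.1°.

Write both endpoints as unit vectors p₁, p₂ with components (cos φ cos λ, cos φ sin λ, sin φ).
The central angle between the endpoints is δ = arccos(p₁·p₂) ≈ 0.766 rad (43.9°).
Interpolate at f = 1/4 with slerp weights a = sin((1−f)δ)/sin δ ≈ 0.784, b = sin(fδ)/sin δ ≈ 0.275.
p = a·p₁ + b·p₂ ≈ (0.446, -0.020, 0.895); φ = arcsin(p_z) ≈ 63.50°, λ = atan2(p_y, p_x) ≈ -2.63°.

≈ 63.5°N, 2.6°W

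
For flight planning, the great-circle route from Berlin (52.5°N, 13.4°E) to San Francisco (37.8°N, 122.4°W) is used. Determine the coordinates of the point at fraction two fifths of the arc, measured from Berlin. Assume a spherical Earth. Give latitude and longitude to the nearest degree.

≈ (70°N, 49°W)

The haversine formula gives a central angle δ ≈ 1.429 rad (81.9°) between the endpoints.
Interpolate at f = 2/5 with slerp weights a = sin((1−f)δ)/sin δ ≈ 0.764, b = sin(fδ)/sin δ ≈ 0.546.
p = a·p₁ + b·p₂ ≈ (0.221, -0.257, 0.941); φ = arcsin(p_z) ≈ 70.20°, λ = atan2(p_y, p_x) ≈ -49.29°.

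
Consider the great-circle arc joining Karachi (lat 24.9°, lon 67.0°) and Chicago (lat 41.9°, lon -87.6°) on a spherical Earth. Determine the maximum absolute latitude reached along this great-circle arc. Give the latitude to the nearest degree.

The great circle lies in the plane with unit normal n̂ = (p₁ × p₂)/|p₁ × p₂|.
Here n̂_z ≈ -0.307; the vertex latitude is φ_max = arccos|n̂_z| ≈ 72.1°.
Check via Clairaut: cos φ_max = |cos φ₁| · sin C = cos(24.9°)·sin(19.8°) ≈ 0.307, again giving ≈ 72.1°.

≈ 72°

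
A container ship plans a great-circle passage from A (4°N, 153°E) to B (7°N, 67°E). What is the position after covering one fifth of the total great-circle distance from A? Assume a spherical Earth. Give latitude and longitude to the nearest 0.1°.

Convert each endpoint to a unit vector on the sphere (x = cos φ cos λ, y = cos φ sin λ, z = sin φ).
The central angle between the endpoints is δ = arccos(p₁·p₂) ≈ 1.493 rad (85.6°).
Interpolate at f = 1/5 with slerp weights a = sin((1−f)δ)/sin δ ≈ 0.933, b = sin(fδ)/sin δ ≈ 0.295.
p = a·p₁ + b·p₂ ≈ (-0.715, 0.692, 0.101); φ = arcsin(p_z) ≈ 5.80°, λ = atan2(p_y, p_x) ≈ 135.92°.

≈ (5.8°N, 135.9°E)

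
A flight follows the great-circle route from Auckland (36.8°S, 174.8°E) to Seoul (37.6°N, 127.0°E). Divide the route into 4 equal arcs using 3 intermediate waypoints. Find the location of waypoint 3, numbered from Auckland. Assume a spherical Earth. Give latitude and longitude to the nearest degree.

Convert each endpoint to a unit vector on the sphere (x = cos φ cos λ, y = cos φ sin λ, z = sin φ).
The central angle between the endpoints is δ = arccos(p₁·p₂) ≈ 1.510 rad (86.5°).
Interpolate at f = 3/4 with slerp weights a = sin((1−f)δ)/sin δ ≈ 0.369, b = sin(fδ)/sin δ ≈ 0.907.
p = a·p₁ + b·p₂ ≈ (-0.727, 0.601, 0.332); φ = arcsin(p_z) ≈ 19.41°, λ = atan2(p_y, p_x) ≈ 140.43°.

≈ 19°N, 140°E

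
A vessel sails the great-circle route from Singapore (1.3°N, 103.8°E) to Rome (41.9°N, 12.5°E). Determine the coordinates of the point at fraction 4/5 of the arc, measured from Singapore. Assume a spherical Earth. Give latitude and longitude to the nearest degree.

≈ 40°N, 36°E

Convert each endpoint to a unit vector on the sphere (x = cos φ cos λ, y = cos φ sin λ, z = sin φ).
The central angle between the endpoints is δ = arccos(p₁·p₂) ≈ 1.573 rad (90.1°).
Interpolate at f = 4/5 with slerp weights a = sin((1−f)δ)/sin δ ≈ 0.309, b = sin(fδ)/sin δ ≈ 0.951.
p = a·p₁ + b·p₂ ≈ (0.618, 0.454, 0.642); φ = arcsin(p_z) ≈ 39.97°, λ = atan2(p_y, p_x) ≈ 36.30°.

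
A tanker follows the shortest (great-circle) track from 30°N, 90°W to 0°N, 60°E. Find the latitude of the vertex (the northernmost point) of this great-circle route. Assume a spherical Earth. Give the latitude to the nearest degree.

≈ 49°N

The great circle lies in the plane with unit normal n̂ = (p₁ × p₂)/|p₁ × p₂|.
Here n̂_z ≈ +0.655; the vertex latitude is φ_max = arccos|n̂_z| ≈ 49.1°.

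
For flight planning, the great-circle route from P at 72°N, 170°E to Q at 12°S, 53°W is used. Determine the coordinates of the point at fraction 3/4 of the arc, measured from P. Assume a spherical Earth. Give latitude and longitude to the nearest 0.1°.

Write both endpoints as unit vectors p₁, p₂ with components (cos φ cos λ, cos φ sin λ, sin φ).
The central angle between the endpoints is δ = arccos(p₁·p₂) ≈ 2.003 rad (114.8°).
Interpolate at f = 3/4 with slerp weights a = sin((1−f)δ)/sin δ ≈ 0.529, b = sin(fδ)/sin δ ≈ 1.099.
p = a·p₁ + b·p₂ ≈ (0.486, -0.830, 0.274); φ = arcsin(p_z) ≈ 15.92°, λ = atan2(p_y, p_x) ≈ -59.65°.

≈ 15.9°N, 59.7°W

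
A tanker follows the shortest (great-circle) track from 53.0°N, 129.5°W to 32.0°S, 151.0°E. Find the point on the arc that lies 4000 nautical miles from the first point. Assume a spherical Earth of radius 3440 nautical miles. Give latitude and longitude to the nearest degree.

Convert each endpoint to a unit vector on the sphere (x = cos φ cos λ, y = cos φ sin λ, z = sin φ).
The central angle between the endpoints is δ = arccos(p₁·p₂) ≈ 1.907 rad (109.3°). The total great-circle distance is δ·R ≈ 1.907 × 3440 ≈ 6561 nmi, so the target fraction is f = 4000/6561 ≈ 0.610.
Interpolate at f ≈ 0.610 with slerp weights a = sin((1−f)δ)/sin δ ≈ 0.718, b = sin(fδ)/sin δ ≈ 0.972.
p = a·p₁ + b·p₂ ≈ (-0.996, 0.066, 0.058); φ = arcsin(p_z) ≈ 3.33°, λ = atan2(p_y, p_x) ≈ 176.18°.

≈ 3°N, 176°E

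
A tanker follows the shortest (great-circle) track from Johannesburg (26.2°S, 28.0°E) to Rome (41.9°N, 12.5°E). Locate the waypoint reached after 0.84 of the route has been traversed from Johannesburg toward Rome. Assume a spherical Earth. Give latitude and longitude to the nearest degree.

The haversine formula gives a central angle δ ≈ 1.215 rad (69.6°) between the endpoints.
Interpolate at f = 0.84 with slerp weights a = sin((1−f)δ)/sin δ ≈ 0.206, b = sin(fδ)/sin δ ≈ 0.909.
p = a·p₁ + b·p₂ ≈ (0.824, 0.233, 0.516); φ = arcsin(p_z) ≈ 31.08°, λ = atan2(p_y, p_x) ≈ 15.81°.

≈ (31°N, 16°E)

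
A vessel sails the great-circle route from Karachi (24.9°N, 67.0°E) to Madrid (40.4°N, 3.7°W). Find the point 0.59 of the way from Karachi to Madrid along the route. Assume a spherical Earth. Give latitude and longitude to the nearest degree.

≈ (39°N, 28°E)

Convert each endpoint to a unit vector on the sphere (x = cos φ cos λ, y = cos φ sin λ, z = sin φ).
The central angle between the endpoints is δ = arccos(p₁·p₂) ≈ 1.046 rad (59.9°).
Interpolate at f = 0.59 with slerp weights a = sin((1−f)δ)/sin δ ≈ 0.480, b = sin(fδ)/sin δ ≈ 0.669.
p = a·p₁ + b·p₂ ≈ (0.678, 0.368, 0.636); φ = arcsin(p_z) ≈ 39.47°, λ = atan2(p_y, p_x) ≈ 28.50°.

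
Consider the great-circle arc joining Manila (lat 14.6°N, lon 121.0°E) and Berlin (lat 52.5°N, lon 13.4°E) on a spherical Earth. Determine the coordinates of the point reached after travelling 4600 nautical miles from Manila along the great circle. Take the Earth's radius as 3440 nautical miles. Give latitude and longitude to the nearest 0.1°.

≈ lat 55.6°N, lon 33.5°E

Write both endpoints as unit vectors p₁, p₂ with components (cos φ cos λ, cos φ sin λ, sin φ).
The central angle between the endpoints is δ = arccos(p₁·p₂) ≈ 1.549 rad (88.7°). The total great-circle distance is δ·R ≈ 1.549 × 3440 ≈ 5328 nmi, so the target fraction is f = 4600/5328 ≈ 0.863.
Interpolate at f ≈ 0.863 with slerp weights a = sin((1−f)δ)/sin δ ≈ 0.210, b = sin(fδ)/sin δ ≈ 0.973.
p = a·p₁ + b·p₂ ≈ (0.471, 0.312, 0.825); φ = arcsin(p_z) ≈ 55.59°, λ = atan2(p_y, p_x) ≈ 33.46°.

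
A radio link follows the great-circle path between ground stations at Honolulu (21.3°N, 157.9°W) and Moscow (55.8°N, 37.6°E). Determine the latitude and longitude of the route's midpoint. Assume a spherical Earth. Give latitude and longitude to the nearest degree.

≈ 71°N, 179°W

Write both endpoints as unit vectors p₁, p₂ with components (cos φ cos λ, cos φ sin λ, sin φ).
The central angle between the endpoints is δ = arccos(p₁·p₂) ≈ 1.776 rad (101.8°).
Interpolate at f = 1/2 with slerp weights a = sin((1−f)δ)/sin δ ≈ 0.793, b = sin(fδ)/sin δ ≈ 0.793.
p = a·p₁ + b·p₂ ≈ (-0.331, -0.006, 0.944); φ = arcsin(p_z) ≈ 70.65°, λ = atan2(p_y, p_x) ≈ -178.96°.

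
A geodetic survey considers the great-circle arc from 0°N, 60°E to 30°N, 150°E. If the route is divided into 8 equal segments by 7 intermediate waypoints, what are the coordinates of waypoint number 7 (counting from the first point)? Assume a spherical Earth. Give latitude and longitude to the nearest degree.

Convert each endpoint to a unit vector on the sphere (x = cos φ cos λ, y = cos φ sin λ, z = sin φ).
The central angle between the endpoints is δ = arccos(p₁·p₂) ≈ 1.571 rad (90.0°).
Interpolate at f = 7/8 with slerp weights a = sin((1−f)δ)/sin δ ≈ 0.195, b = sin(fδ)/sin δ ≈ 0.981.
p = a·p₁ + b·p₂ ≈ (-0.638, 0.594, 0.490); φ = arcsin(p_z) ≈ 29.37°, λ = atan2(p_y, p_x) ≈ 137.06°.

≈ 29°N, 137°E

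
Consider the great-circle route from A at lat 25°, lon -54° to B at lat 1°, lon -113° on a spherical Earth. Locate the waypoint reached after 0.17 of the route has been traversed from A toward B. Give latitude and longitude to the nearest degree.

From cos δ = sin φ₁ sin φ₂ + cos φ₁ cos φ₂ cos Δλ, the central angle is δ ≈ 1.077 rad (61.7°).
Interpolate at f = 0.17 with slerp weights a = sin((1−f)δ)/sin δ ≈ 0.885, b = sin(fδ)/sin δ ≈ 0.207.
p = a·p₁ + b·p₂ ≈ (0.391, -0.839, 0.378); φ = arcsin(p_z) ≈ 22.19°, λ = atan2(p_y, p_x) ≈ -65.03°.

≈ lat 22°, lon -65°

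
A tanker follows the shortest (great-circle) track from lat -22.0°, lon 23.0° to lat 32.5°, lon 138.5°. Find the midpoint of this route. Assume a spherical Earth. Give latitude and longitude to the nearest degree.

Convert each endpoint to a unit vector on the sphere (x = cos φ cos λ, y = cos φ sin λ, z = sin φ).
The central angle between the endpoints is δ = arccos(p₁·p₂) ≈ 2.139 rad (122.5°).
Interpolate at f = 1/2 with slerp weights a = sin((1−f)δ)/sin δ ≈ 1.040, b = sin(fδ)/sin δ ≈ 1.040.
p = a·p₁ + b·p₂ ≈ (0.231, 0.958, 0.169); φ = arcsin(p_z) ≈ 9.74°, λ = atan2(p_y, p_x) ≈ 76.46°.

≈ lat 10°, lon 76°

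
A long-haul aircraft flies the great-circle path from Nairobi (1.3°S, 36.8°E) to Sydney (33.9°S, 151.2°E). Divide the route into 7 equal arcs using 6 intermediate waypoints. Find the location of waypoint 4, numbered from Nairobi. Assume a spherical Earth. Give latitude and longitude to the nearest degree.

≈ (33°S, 94°E)

Write both endpoints as unit vectors p₁, p₂ with components (cos φ cos λ, cos φ sin λ, sin φ).
The central angle between the endpoints is δ = arccos(p₁·p₂) ≈ 1.907 rad (109.3°).
Interpolate at f = 4/7 with slerp weights a = sin((1−f)δ)/sin δ ≈ 0.773, b = sin(fδ)/sin δ ≈ 0.939.
p = a·p₁ + b·p₂ ≈ (-0.065, 0.838, -0.541); φ = arcsin(p_z) ≈ -32.78°, λ = atan2(p_y, p_x) ≈ 94.41°.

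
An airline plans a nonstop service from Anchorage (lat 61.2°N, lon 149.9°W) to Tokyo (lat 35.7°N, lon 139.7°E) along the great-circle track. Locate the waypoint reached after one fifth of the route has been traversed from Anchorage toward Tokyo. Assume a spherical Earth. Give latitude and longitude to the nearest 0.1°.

≈ lat 60.2°N, lon 170.3°W

Convert each endpoint to a unit vector on the sphere (x = cos φ cos λ, y = cos φ sin λ, z = sin φ).
The central angle between the endpoints is δ = arccos(p₁·p₂) ≈ 0.873 rad (50.0°).
Interpolate at f = 1/5 with slerp weights a = sin((1−f)δ)/sin δ ≈ 0.839, b = sin(fδ)/sin δ ≈ 0.227.
p = a·p₁ + b·p₂ ≈ (-0.490, -0.084, 0.868); φ = arcsin(p_z) ≈ 60.18°, λ = atan2(p_y, p_x) ≈ -170.31°.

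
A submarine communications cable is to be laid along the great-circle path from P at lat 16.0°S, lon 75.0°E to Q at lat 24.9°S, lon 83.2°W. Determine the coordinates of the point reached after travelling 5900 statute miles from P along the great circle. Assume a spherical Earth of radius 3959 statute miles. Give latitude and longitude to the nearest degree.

≈ lat 60°S, lon 35°W

Convert each endpoint to a unit vector on the sphere (x = cos φ cos λ, y = cos φ sin λ, z = sin φ).
The central angle between the endpoints is δ = arccos(p₁·p₂) ≈ 2.337 rad (133.9°). The total great-circle distance is δ·R ≈ 2.337 × 3959 ≈ 9253 mi, so the target fraction is f = 5900/9253 ≈ 0.638.
Interpolate at f ≈ 0.638 with slerp weights a = sin((1−f)δ)/sin δ ≈ 1.040, b = sin(fδ)/sin δ ≈ 1.384.
p = a·p₁ + b·p₂ ≈ (0.407, -0.281, -0.869); φ = arcsin(p_z) ≈ -60.36°, λ = atan2(p_y, p_x) ≈ -34.56°.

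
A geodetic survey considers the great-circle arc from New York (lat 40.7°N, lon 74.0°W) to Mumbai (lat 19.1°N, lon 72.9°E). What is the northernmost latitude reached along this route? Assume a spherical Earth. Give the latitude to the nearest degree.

The great circle lies in the plane with unit normal n̂ = (p₁ × p₂)/|p₁ × p₂|.
Here n̂_z ≈ +0.424; the vertex latitude is φ_max = arccos|n̂_z| ≈ 64.9°.
Check via Clairaut: cos φ_max = |cos φ₁| · sin C = cos(40.7°)·sin(34.0°) ≈ 0.424, again giving ≈ 64.9°.

≈ 65°N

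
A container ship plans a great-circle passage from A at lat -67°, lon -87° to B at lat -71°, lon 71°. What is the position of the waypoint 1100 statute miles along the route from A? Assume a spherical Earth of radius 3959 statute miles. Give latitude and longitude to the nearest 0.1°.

Write both endpoints as unit vectors p₁, p₂ with components (cos φ cos λ, cos φ sin λ, sin φ).
The central angle between the endpoints is δ = arccos(p₁·p₂) ≈ 0.719 rad (41.2°). The total great-circle distance is δ·R ≈ 0.719 × 3959 ≈ 2847 mi, so the target fraction is f = 1100/2847 ≈ 0.386.
Interpolate at f ≈ 0.386 with slerp weights a = sin((1−f)δ)/sin δ ≈ 0.648, b = sin(fδ)/sin δ ≈ 0.416.
p = a·p₁ + b·p₂ ≈ (0.057, -0.125, -0.991); φ = arcsin(p_z) ≈ -82.10°, λ = atan2(p_y, p_x) ≈ -65.30°.

≈ lat -82.1°, lon -65.3°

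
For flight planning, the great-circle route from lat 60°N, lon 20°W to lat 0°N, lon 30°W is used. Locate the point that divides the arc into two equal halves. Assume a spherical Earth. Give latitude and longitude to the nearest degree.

Convert each endpoint to a unit vector on the sphere (x = cos φ cos λ, y = cos φ sin λ, z = sin φ).
The central angle between the endpoints is δ = arccos(p₁·p₂) ≈ 1.056 rad (60.5°).
Interpolate at f = 1/2 with slerp weights a = sin((1−f)δ)/sin δ ≈ 0.579, b = sin(fδ)/sin δ ≈ 0.579.
p = a·p₁ + b·p₂ ≈ (0.773, -0.388, 0.501); φ = arcsin(p_z) ≈ 30.08°, λ = atan2(p_y, p_x) ≈ -26.67°.

≈ lat 30°N, lon 27°W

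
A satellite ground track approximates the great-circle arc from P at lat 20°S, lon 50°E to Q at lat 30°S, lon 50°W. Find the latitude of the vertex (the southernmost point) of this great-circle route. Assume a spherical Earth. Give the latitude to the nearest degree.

The great circle lies in the plane with unit normal n̂ = (p₁ × p₂)/|p₁ × p₂|.
Here n̂_z ≈ -0.802; the vertex latitude is φ_max = arccos|n̂_z| ≈ 36.7°.
Check via Clairaut: cos φ_max = |cos φ₁| · sin C = cos(20.0°)·sin(121.4°) ≈ 0.802, again giving ≈ 36.7°.

≈ 37°S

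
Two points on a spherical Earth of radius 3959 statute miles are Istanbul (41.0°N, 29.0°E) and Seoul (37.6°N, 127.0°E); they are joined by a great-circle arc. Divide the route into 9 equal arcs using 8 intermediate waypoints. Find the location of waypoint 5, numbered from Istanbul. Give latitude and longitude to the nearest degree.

The haversine formula gives a central angle δ ≈ 1.248 rad (71.5°) between the endpoints.
Interpolate at f = 5/9 with slerp weights a = sin((1−f)δ)/sin δ ≈ 0.555, b = sin(fδ)/sin δ ≈ 0.674.
p = a·p₁ + b·p₂ ≈ (0.045, 0.630, 0.776); φ = arcsin(p_z) ≈ 50.86°, λ = atan2(p_y, p_x) ≈ 85.89°.

≈ 51°N, 86°E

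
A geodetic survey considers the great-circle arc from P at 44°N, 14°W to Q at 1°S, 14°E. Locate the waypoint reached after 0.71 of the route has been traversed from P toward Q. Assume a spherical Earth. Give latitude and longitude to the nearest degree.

≈ 12°N, 7°E

Write both endpoints as unit vectors p₁, p₂ with components (cos φ cos λ, cos φ sin λ, sin φ).
The central angle between the endpoints is δ = arccos(p₁·p₂) ≈ 0.898 rad (51.5°).
Interpolate at f = 0.71 with slerp weights a = sin((1−f)δ)/sin δ ≈ 0.329, b = sin(fδ)/sin δ ≈ 0.761.
p = a·p₁ + b·p₂ ≈ (0.968, 0.127, 0.215); φ = arcsin(p_z) ≈ 12.44°, λ = atan2(p_y, p_x) ≈ 7.46°.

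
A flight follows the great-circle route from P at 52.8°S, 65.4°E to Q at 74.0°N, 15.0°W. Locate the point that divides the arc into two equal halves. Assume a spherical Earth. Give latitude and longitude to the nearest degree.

≈ 13°N, 43°E

Write both endpoints as unit vectors p₁, p₂ with components (cos φ cos λ, cos φ sin λ, sin φ).
The central angle between the endpoints is δ = arccos(p₁·p₂) ≈ 2.401 rad (137.6°).
Interpolate at f = 1/2 with slerp weights a = sin((1−f)δ)/sin δ ≈ 1.381, b = sin(fδ)/sin δ ≈ 1.381.
p = a·p₁ + b·p₂ ≈ (0.715, 0.661, 0.228); φ = arcsin(p_z) ≈ 13.15°, λ = atan2(p_y, p_x) ≈ 42.73°.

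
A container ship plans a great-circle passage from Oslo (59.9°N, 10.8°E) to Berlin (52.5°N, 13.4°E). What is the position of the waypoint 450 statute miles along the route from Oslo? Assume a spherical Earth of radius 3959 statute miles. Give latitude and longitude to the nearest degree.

Convert each endpoint to a unit vector on the sphere (x = cos φ cos λ, y = cos φ sin λ, z = sin φ).
The central angle between the endpoints is δ = arccos(p₁·p₂) ≈ 0.132 rad (7.5°). The total great-circle distance is δ·R ≈ 0.132 × 3959 ≈ 521 mi, so the target fraction is f = 450/521 ≈ 0.864.
Interpolate at f ≈ 0.864 with slerp weights a = sin((1−f)δ)/sin δ ≈ 0.136, b = sin(fδ)/sin δ ≈ 0.865.
p = a·p₁ + b·p₂ ≈ (0.579, 0.135, 0.804); φ = arcsin(p_z) ≈ 53.51°, λ = atan2(p_y, p_x) ≈ 13.10°.

≈ 54°N, 13°E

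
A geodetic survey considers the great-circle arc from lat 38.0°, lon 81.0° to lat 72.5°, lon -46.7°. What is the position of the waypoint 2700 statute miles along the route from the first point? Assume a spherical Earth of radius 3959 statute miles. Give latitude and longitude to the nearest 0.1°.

The haversine formula gives a central angle δ ≈ 1.113 rad (63.8°) between the endpoints. The total great-circle distance is δ·R ≈ 1.113 × 3959 ≈ 4405 mi, so the target fraction is f = 2700/4405 ≈ 0.613.
Interpolate at f ≈ 0.613 with slerp weights a = sin((1−f)δ)/sin δ ≈ 0.465, b = sin(fδ)/sin δ ≈ 0.703.
p = a·p₁ + b·p₂ ≈ (0.202, 0.208, 0.957); φ = arcsin(p_z) ≈ 73.11°, λ = atan2(p_y, p_x) ≈ 45.86°.

≈ lat 73.1°, lon 45.9°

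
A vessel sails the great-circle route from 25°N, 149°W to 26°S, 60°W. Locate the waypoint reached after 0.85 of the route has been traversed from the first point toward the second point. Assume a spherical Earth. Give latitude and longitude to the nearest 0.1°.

≈ 19.4°S, 74.6°W

Write both endpoints as unit vectors p₁, p₂ with components (cos φ cos λ, cos φ sin λ, sin φ).
The central angle between the endpoints is δ = arccos(p₁·p₂) ≈ 1.743 rad (99.8°).
Interpolate at f = 0.85 with slerp weights a = sin((1−f)δ)/sin δ ≈ 0.262, b = sin(fδ)/sin δ ≈ 1.011.
p = a·p₁ + b·p₂ ≈ (0.251, -0.909, -0.332); φ = arcsin(p_z) ≈ -19.41°, λ = atan2(p_y, p_x) ≈ -74.60°.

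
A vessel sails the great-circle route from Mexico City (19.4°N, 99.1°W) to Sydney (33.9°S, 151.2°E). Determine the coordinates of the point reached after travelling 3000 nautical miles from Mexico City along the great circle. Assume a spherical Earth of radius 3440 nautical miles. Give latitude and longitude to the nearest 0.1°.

From cos δ = sin φ₁ sin φ₂ + cos φ₁ cos φ₂ cos Δλ, the central angle is δ ≈ 2.037 rad (116.7°). The total great-circle distance is δ·R ≈ 2.037 × 3440 ≈ 7006 nmi, so the target fraction is f = 3000/7006 ≈ 0.428.
Interpolate at f ≈ 0.428 with slerp weights a = sin((1−f)δ)/sin δ ≈ 1.028, b = sin(fδ)/sin δ ≈ 0.857.
p = a·p₁ + b·p₂ ≈ (-0.777, -0.615, -0.136); φ = arcsin(p_z) ≈ -7.84°, λ = atan2(p_y, p_x) ≈ -141.63°.

≈ (7.8°S, 141.6°W)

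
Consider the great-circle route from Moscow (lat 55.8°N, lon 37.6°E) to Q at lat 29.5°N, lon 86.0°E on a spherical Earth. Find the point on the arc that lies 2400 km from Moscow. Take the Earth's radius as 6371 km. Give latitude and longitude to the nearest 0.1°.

Convert each endpoint to a unit vector on the sphere (x = cos φ cos λ, y = cos φ sin λ, z = sin φ).
The central angle between the endpoints is δ = arccos(p₁·p₂) ≈ 0.749 rad (42.9°). The total great-circle distance is δ·R ≈ 0.749 × 6371 ≈ 4775 km, so the target fraction is f = 2400/4775 ≈ 0.503.
Interpolate at f ≈ 0.503 with slerp weights a = sin((1−f)δ)/sin δ ≈ 0.535, b = sin(fδ)/sin δ ≈ 0.540.
p = a·p₁ + b·p₂ ≈ (0.271, 0.652, 0.708); φ = arcsin(p_z) ≈ 45.08°, λ = atan2(p_y, p_x) ≈ 67.45°.

≈ lat 45.1°N, lon 67.4°E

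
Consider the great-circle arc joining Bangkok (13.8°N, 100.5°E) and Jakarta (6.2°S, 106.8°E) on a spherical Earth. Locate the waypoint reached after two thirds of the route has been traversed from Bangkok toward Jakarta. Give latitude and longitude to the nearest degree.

≈ 0°N, 105°E

Write both endpoints as unit vectors p₁, p₂ with components (cos φ cos λ, cos φ sin λ, sin φ).
The central angle between the endpoints is δ = arccos(p₁·p₂) ≈ 0.366 rad (21.0°).
Interpolate at f = 2/3 with slerp weights a = sin((1−f)δ)/sin δ ≈ 0.340, b = sin(fδ)/sin δ ≈ 0.675.
p = a·p₁ + b·p₂ ≈ (-0.254, 0.967, 0.008); φ = arcsin(p_z) ≈ 0.47°, λ = atan2(p_y, p_x) ≈ 104.72°.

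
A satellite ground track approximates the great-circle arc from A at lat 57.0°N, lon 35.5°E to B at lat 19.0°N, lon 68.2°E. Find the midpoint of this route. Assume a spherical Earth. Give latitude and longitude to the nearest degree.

From cos δ = sin φ₁ sin φ₂ + cos φ₁ cos φ₂ cos Δλ, the central angle is δ ≈ 0.786 rad (45.1°).
Interpolate at f = 1/2 with slerp weights a = sin((1−f)δ)/sin δ ≈ 0.541, b = sin(fδ)/sin δ ≈ 0.541.
p = a·p₁ + b·p₂ ≈ (0.430, 0.646, 0.630); φ = arcsin(p_z) ≈ 39.07°, λ = atan2(p_y, p_x) ≈ 56.36°.

≈ lat 39°N, lon 56°E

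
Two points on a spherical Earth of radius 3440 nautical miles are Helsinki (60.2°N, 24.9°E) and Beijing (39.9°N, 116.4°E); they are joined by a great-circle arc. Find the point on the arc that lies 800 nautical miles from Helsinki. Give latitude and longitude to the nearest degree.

≈ 63°N, 53°E

Write both endpoints as unit vectors p₁, p₂ with components (cos φ cos λ, cos φ sin λ, sin φ).
The central angle between the endpoints is δ = arccos(p₁·p₂) ≈ 0.992 rad (56.9°). The total great-circle distance is δ·R ≈ 0.992 × 3440 ≈ 3414 nmi, so the target fraction is f = 800/3414 ≈ 0.234.
Interpolate at f ≈ 0.234 with slerp weights a = sin((1−f)δ)/sin δ ≈ 0.823, b = sin(fδ)/sin δ ≈ 0.275.
p = a·p₁ + b·p₂ ≈ (0.277, 0.361, 0.890); φ = arcsin(p_z) ≈ 62.92°, λ = atan2(p_y, p_x) ≈ 52.53°.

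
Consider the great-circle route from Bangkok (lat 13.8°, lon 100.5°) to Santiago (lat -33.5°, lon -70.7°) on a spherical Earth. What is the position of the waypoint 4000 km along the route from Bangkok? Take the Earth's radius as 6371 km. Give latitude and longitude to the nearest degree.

The haversine formula gives a central angle δ ≈ 2.771 rad (158.7°) between the endpoints. The total great-circle distance is δ·R ≈ 2.771 × 6371 ≈ 17651 km, so the target fraction is f = 4000/17651 ≈ 0.227.
Interpolate at f ≈ 0.227 with slerp weights a = sin((1−f)δ)/sin δ ≈ 2.319, b = sin(fδ)/sin δ ≈ 1.620.
p = a·p₁ + b·p₂ ≈ (0.036, 0.939, -0.341); φ = arcsin(p_z) ≈ -19.93°, λ = atan2(p_y, p_x) ≈ 87.80°.

≈ lat -20°, lon 88°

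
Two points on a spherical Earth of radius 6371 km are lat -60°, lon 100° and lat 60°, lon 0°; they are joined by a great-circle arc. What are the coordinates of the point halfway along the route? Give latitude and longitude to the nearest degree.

≈ lat 0°, lon 50°

Write both endpoints as unit vectors p₁, p₂ with components (cos φ cos λ, cos φ sin λ, sin φ).
The central angle between the endpoints is δ = arccos(p₁·p₂) ≈ 2.487 rad (142.5°).
Interpolate at f = 1/2 with slerp weights a = sin((1−f)δ)/sin δ ≈ 1.556, b = sin(fδ)/sin δ ≈ 1.556.
p = a·p₁ + b·p₂ ≈ (0.643, 0.766, 0.000); φ = arcsin(p_z) ≈ 0.00°, λ = atan2(p_y, p_x) ≈ 50.00°.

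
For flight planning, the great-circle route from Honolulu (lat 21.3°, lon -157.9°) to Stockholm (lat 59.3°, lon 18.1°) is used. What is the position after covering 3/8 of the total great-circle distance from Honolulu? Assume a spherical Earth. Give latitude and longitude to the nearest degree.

The haversine formula gives a central angle δ ≈ 1.734 rad (99.3°) between the endpoints.
Interpolate at f = 3/8 with slerp weights a = sin((1−f)δ)/sin δ ≈ 0.895, b = sin(fδ)/sin δ ≈ 0.613.
p = a·p₁ + b·p₂ ≈ (-0.475, -0.217, 0.853); φ = arcsin(p_z) ≈ 58.51°, λ = atan2(p_y, p_x) ≈ -155.50°.

≈ lat 59°, lon -156°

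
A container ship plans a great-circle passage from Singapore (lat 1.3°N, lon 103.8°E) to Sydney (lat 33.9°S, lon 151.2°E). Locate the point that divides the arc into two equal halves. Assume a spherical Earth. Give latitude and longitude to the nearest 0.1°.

≈ lat 17.7°S, lon 125.2°E

Convert each endpoint to a unit vector on the sphere (x = cos φ cos λ, y = cos φ sin λ, z = sin φ).
The central angle between the endpoints is δ = arccos(p₁·p₂) ≈ 0.990 rad (56.7°).
Interpolate at f = 1/2 with slerp weights a = sin((1−f)δ)/sin δ ≈ 0.568, b = sin(fδ)/sin δ ≈ 0.568.
p = a·p₁ + b·p₂ ≈ (-0.549, 0.779, -0.304); φ = arcsin(p_z) ≈ -17.70°, λ = atan2(p_y, p_x) ≈ 125.17°.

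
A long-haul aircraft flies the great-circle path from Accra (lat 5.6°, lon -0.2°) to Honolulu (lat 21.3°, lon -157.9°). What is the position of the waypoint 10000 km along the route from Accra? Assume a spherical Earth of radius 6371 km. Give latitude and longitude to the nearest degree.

From cos δ = sin φ₁ sin φ₂ + cos φ₁ cos φ₂ cos Δλ, the central angle is δ ≈ 2.536 rad (145.3°). The total great-circle distance is δ·R ≈ 2.536 × 6371 ≈ 16160 km, so the target fraction is f = 10000/16160 ≈ 0.619.
Interpolate at f ≈ 0.619 with slerp weights a = sin((1−f)δ)/sin δ ≈ 1.447, b = sin(fδ)/sin δ ≈ 1.758.
p = a·p₁ + b·p₂ ≈ (-0.077, -0.621, 0.780); φ = arcsin(p_z) ≈ 51.24°, λ = atan2(p_y, p_x) ≈ -97.11°.

≈ lat 51°, lon -97°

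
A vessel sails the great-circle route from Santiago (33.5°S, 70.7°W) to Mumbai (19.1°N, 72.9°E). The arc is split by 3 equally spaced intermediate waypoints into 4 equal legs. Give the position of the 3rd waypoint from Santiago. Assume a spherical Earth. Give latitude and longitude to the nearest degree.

From cos δ = sin φ₁ sin φ₂ + cos φ₁ cos φ₂ cos Δλ, the central angle is δ ≈ 2.523 rad (144.6°).
Interpolate at f = 3/4 with slerp weights a = sin((1−f)δ)/sin δ ≈ 1.017, b = sin(fδ)/sin δ ≈ 1.637.
p = a·p₁ + b·p₂ ≈ (0.735, 0.677, -0.026); φ = arcsin(p_z) ≈ -1.49°, λ = atan2(p_y, p_x) ≈ 42.66°.

≈ 1°S, 43°E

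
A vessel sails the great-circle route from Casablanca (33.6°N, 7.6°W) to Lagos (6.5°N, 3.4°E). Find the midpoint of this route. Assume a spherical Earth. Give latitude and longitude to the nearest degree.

Write both endpoints as unit vectors p₁, p₂ with components (cos φ cos λ, cos φ sin λ, sin φ).
The central angle between the endpoints is δ = arccos(p₁·p₂) ≈ 0.505 rad (29.0°).
Interpolate at f = 1/2 with slerp weights a = sin((1−f)δ)/sin δ ≈ 0.516, b = sin(fδ)/sin δ ≈ 0.516.
p = a·p₁ + b·p₂ ≈ (0.939, -0.026, 0.344); φ = arcsin(p_z) ≈ 20.13°, λ = atan2(p_y, p_x) ≈ -1.61°.

≈ 20°N, 2°W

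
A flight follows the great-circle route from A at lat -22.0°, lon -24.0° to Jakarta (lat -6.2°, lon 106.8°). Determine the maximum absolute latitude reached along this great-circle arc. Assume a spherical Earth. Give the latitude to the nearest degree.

≈ -32°

The great circle lies in the plane with unit normal n̂ = (p₁ × p₂)/|p₁ × p₂|.
Here n̂_z ≈ +0.843; the vertex latitude is φ_max = arccos|n̂_z| ≈ 32.5°.
Check via Clairaut: cos φ_max = |cos φ₁| · sin C = cos(22.0°)·sin(114.5°) ≈ 0.843, again giving ≈ 32.5°.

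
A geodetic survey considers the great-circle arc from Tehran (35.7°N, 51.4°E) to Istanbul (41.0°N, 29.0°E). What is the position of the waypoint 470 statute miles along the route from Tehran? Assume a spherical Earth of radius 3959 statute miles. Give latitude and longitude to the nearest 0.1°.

Write both endpoints as unit vectors p₁, p₂ with components (cos φ cos λ, cos φ sin λ, sin φ).
The central angle between the endpoints is δ = arccos(p₁·p₂) ≈ 0.319 rad (18.3°). The total great-circle distance is δ·R ≈ 0.319 × 3959 ≈ 1264 mi, so the target fraction is f = 470/1264 ≈ 0.372.
Interpolate at f ≈ 0.372 with slerp weights a = sin((1−f)δ)/sin δ ≈ 0.635, b = sin(fδ)/sin δ ≈ 0.377.
p = a·p₁ + b·p₂ ≈ (0.571, 0.541, 0.618); φ = arcsin(p_z) ≈ 38.16°, λ = atan2(p_y, p_x) ≈ 43.47°.

≈ (38.2°N, 43.5°E)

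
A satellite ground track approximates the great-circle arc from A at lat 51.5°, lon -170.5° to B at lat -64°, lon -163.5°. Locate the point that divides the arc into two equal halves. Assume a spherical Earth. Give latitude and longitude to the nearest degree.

Write both endpoints as unit vectors p₁, p₂ with components (cos φ cos λ, cos φ sin λ, sin φ).
The central angle between the endpoints is δ = arccos(p₁·p₂) ≈ 2.018 rad (115.6°).
Interpolate at f = 1/2 with slerp weights a = sin((1−f)δ)/sin δ ≈ 0.939, b = sin(fδ)/sin δ ≈ 0.939.
p = a·p₁ + b·p₂ ≈ (-0.971, -0.213, -0.109); φ = arcsin(p_z) ≈ -6.26°, λ = atan2(p_y, p_x) ≈ -167.61°.

≈ lat -6°, lon -168°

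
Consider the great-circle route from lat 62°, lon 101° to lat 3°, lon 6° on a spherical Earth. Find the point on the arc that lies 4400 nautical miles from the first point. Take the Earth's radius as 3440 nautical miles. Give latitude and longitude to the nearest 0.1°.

≈ lat 17.4°, lon 14.0°

Write both endpoints as unit vectors p₁, p₂ with components (cos φ cos λ, cos φ sin λ, sin φ).
The central angle between the endpoints is δ = arccos(p₁·p₂) ≈ 1.565 rad (89.7°). The total great-circle distance is δ·R ≈ 1.565 × 3440 ≈ 5385 nmi, so the target fraction is f = 4400/5385 ≈ 0.817.
Interpolate at f ≈ 0.817 with slerp weights a = sin((1−f)δ)/sin δ ≈ 0.282, b = sin(fδ)/sin δ ≈ 0.958.
p = a·p₁ + b·p₂ ≈ (0.926, 0.230, 0.300); φ = arcsin(p_z) ≈ 17.43°, λ = atan2(p_y, p_x) ≈ 13.96°.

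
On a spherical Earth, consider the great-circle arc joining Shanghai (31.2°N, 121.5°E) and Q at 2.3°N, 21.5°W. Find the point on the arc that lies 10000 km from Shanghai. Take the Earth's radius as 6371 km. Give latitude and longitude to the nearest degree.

The haversine formula gives a central angle δ ≈ 2.294 rad (131.4°) between the endpoints. The total great-circle distance is δ·R ≈ 2.294 × 6371 ≈ 14615 km, so the target fraction is f = 10000/14615 ≈ 0.684.
Interpolate at f ≈ 0.684 with slerp weights a = sin((1−f)δ)/sin δ ≈ 0.884, b = sin(fδ)/sin δ ≈ 1.334.
p = a·p₁ + b·p₂ ≈ (0.845, 0.156, 0.511); φ = arcsin(p_z) ≈ 30.76°, λ = atan2(p_y, p_x) ≈ 10.47°.

≈ 31°N, 10°E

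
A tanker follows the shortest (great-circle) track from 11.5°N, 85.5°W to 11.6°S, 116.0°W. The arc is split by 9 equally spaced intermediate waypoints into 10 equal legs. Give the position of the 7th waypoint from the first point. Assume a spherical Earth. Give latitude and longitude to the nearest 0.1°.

Convert each endpoint to a unit vector on the sphere (x = cos φ cos λ, y = cos φ sin λ, z = sin φ).
The central angle between the endpoints is δ = arccos(p₁·p₂) ≈ 0.665 rad (38.1°).
Interpolate at f = 7/10 with slerp weights a = sin((1−f)δ)/sin δ ≈ 0.321, b = sin(fδ)/sin δ ≈ 0.727.
p = a·p₁ + b·p₂ ≈ (-0.288, -0.954, -0.082); φ = arcsin(p_z) ≈ -4.72°, λ = atan2(p_y, p_x) ≈ -106.78°.

≈ 4.7°S, 106.8°W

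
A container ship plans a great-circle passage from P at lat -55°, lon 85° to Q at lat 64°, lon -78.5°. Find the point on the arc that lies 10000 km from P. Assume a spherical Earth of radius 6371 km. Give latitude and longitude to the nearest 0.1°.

Convert each endpoint to a unit vector on the sphere (x = cos φ cos λ, y = cos φ sin λ, z = sin φ).
The central angle between the endpoints is δ = arccos(p₁·p₂) ≈ 2.928 rad (167.8°). The total great-circle distance is δ·R ≈ 2.928 × 6371 ≈ 18656 km, so the target fraction is f = 10000/18656 ≈ 0.536.
Interpolate at f ≈ 0.536 with slerp weights a = sin((1−f)δ)/sin δ ≈ 4.618, b = sin(fδ)/sin δ ≈ 4.724.
p = a·p₁ + b·p₂ ≈ (0.644, 0.609, 0.463); φ = arcsin(p_z) ≈ 27.58°, λ = atan2(p_y, p_x) ≈ 43.43°.

≈ lat 27.6°, lon 43.4°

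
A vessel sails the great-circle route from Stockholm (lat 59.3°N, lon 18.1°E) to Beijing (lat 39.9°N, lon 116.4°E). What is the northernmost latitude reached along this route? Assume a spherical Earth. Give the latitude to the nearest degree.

The great circle lies in the plane with unit normal n̂ = (p₁ × p₂)/|p₁ × p₂|.
Here n̂_z ≈ +0.446; the vertex latitude is φ_max = arccos|n̂_z| ≈ 63.5°.
Check via Clairaut: cos φ_max = |cos φ₁| · sin C = cos(59.3°)·sin(60.9°) ≈ 0.446, again giving ≈ 63.5°.

≈ 64°N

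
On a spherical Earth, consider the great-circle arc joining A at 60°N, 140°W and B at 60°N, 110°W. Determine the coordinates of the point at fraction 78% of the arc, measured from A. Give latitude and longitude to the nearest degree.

Convert each endpoint to a unit vector on the sphere (x = cos φ cos λ, y = cos φ sin λ, z = sin φ).
The central angle between the endpoints is δ = arccos(p₁·p₂) ≈ 0.260 rad (14.9°).
Interpolate at f = 0.78 with slerp weights a = sin((1−f)δ)/sin δ ≈ 0.222, b = sin(fδ)/sin δ ≈ 0.783.
p = a·p₁ + b·p₂ ≈ (-0.219, -0.440, 0.871); φ = arcsin(p_z) ≈ 60.58°, λ = atan2(p_y, p_x) ≈ -116.50°.

≈ 61°N, 116°W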